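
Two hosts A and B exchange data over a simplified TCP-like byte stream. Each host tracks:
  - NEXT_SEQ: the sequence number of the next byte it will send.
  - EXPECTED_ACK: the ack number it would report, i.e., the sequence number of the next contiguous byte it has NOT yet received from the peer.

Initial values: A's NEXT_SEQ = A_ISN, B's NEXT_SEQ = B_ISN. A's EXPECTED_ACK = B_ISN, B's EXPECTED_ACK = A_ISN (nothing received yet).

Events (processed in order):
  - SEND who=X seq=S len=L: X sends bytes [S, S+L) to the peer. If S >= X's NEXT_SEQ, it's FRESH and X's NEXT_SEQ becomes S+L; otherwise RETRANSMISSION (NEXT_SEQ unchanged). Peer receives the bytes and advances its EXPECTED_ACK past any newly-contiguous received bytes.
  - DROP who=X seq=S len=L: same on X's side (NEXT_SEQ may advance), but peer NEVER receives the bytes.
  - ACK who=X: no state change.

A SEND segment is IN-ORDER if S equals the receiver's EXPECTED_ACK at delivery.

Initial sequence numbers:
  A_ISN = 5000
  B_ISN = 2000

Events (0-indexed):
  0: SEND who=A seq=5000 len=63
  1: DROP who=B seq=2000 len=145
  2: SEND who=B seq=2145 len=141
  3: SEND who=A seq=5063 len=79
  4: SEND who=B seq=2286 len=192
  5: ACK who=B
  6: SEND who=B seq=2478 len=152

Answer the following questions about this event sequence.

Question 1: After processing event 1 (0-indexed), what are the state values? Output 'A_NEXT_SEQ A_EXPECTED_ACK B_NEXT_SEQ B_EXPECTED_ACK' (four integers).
After event 0: A_seq=5063 A_ack=2000 B_seq=2000 B_ack=5063
After event 1: A_seq=5063 A_ack=2000 B_seq=2145 B_ack=5063

5063 2000 2145 5063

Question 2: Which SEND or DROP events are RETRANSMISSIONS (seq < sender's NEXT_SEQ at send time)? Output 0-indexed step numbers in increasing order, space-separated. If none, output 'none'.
Step 0: SEND seq=5000 -> fresh
Step 1: DROP seq=2000 -> fresh
Step 2: SEND seq=2145 -> fresh
Step 3: SEND seq=5063 -> fresh
Step 4: SEND seq=2286 -> fresh
Step 6: SEND seq=2478 -> fresh

Answer: none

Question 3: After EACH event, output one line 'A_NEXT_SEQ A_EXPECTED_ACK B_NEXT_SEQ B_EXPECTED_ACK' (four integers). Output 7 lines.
5063 2000 2000 5063
5063 2000 2145 5063
5063 2000 2286 5063
5142 2000 2286 5142
5142 2000 2478 5142
5142 2000 2478 5142
5142 2000 2630 5142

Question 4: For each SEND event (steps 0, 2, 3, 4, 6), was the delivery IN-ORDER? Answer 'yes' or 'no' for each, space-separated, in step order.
Answer: yes no yes no no

Derivation:
Step 0: SEND seq=5000 -> in-order
Step 2: SEND seq=2145 -> out-of-order
Step 3: SEND seq=5063 -> in-order
Step 4: SEND seq=2286 -> out-of-order
Step 6: SEND seq=2478 -> out-of-order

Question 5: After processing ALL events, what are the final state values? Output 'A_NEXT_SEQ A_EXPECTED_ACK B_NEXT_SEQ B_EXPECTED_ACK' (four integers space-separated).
After event 0: A_seq=5063 A_ack=2000 B_seq=2000 B_ack=5063
After event 1: A_seq=5063 A_ack=2000 B_seq=2145 B_ack=5063
After event 2: A_seq=5063 A_ack=2000 B_seq=2286 B_ack=5063
After event 3: A_seq=5142 A_ack=2000 B_seq=2286 B_ack=5142
After event 4: A_seq=5142 A_ack=2000 B_seq=2478 B_ack=5142
After event 5: A_seq=5142 A_ack=2000 B_seq=2478 B_ack=5142
After event 6: A_seq=5142 A_ack=2000 B_seq=2630 B_ack=5142

Answer: 5142 2000 2630 5142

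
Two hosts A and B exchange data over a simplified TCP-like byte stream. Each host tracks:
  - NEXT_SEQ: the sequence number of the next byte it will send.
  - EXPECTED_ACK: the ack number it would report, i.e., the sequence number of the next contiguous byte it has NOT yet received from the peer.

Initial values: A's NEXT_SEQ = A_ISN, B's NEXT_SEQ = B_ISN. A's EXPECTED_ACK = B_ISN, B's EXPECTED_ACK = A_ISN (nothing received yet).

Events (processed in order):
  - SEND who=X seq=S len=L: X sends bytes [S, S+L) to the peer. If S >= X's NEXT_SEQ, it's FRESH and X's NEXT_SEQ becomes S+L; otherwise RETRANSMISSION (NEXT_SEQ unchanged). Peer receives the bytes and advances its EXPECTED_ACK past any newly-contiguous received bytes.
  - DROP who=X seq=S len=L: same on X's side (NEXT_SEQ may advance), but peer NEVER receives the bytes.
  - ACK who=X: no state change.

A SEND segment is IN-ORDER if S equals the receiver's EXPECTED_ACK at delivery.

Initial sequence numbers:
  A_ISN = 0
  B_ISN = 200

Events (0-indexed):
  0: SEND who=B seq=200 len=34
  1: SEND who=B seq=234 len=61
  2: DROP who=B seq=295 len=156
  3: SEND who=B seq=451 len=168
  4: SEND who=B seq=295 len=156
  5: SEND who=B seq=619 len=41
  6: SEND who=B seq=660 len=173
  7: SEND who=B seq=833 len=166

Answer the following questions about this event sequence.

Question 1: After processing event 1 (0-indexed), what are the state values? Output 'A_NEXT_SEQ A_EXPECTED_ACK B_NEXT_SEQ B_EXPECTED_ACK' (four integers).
After event 0: A_seq=0 A_ack=234 B_seq=234 B_ack=0
After event 1: A_seq=0 A_ack=295 B_seq=295 B_ack=0

0 295 295 0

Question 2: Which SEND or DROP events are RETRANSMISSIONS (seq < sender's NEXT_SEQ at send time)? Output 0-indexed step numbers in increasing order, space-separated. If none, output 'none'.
Step 0: SEND seq=200 -> fresh
Step 1: SEND seq=234 -> fresh
Step 2: DROP seq=295 -> fresh
Step 3: SEND seq=451 -> fresh
Step 4: SEND seq=295 -> retransmit
Step 5: SEND seq=619 -> fresh
Step 6: SEND seq=660 -> fresh
Step 7: SEND seq=833 -> fresh

Answer: 4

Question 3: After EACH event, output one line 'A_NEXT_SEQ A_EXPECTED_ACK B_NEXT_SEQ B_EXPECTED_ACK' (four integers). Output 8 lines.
0 234 234 0
0 295 295 0
0 295 451 0
0 295 619 0
0 619 619 0
0 660 660 0
0 833 833 0
0 999 999 0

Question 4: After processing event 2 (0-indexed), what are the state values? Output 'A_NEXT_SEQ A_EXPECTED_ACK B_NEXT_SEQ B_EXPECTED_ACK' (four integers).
After event 0: A_seq=0 A_ack=234 B_seq=234 B_ack=0
After event 1: A_seq=0 A_ack=295 B_seq=295 B_ack=0
After event 2: A_seq=0 A_ack=295 B_seq=451 B_ack=0

0 295 451 0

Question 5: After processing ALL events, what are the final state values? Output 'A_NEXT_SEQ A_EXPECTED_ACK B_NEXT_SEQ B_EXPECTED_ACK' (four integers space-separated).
Answer: 0 999 999 0

Derivation:
After event 0: A_seq=0 A_ack=234 B_seq=234 B_ack=0
After event 1: A_seq=0 A_ack=295 B_seq=295 B_ack=0
After event 2: A_seq=0 A_ack=295 B_seq=451 B_ack=0
After event 3: A_seq=0 A_ack=295 B_seq=619 B_ack=0
After event 4: A_seq=0 A_ack=619 B_seq=619 B_ack=0
After event 5: A_seq=0 A_ack=660 B_seq=660 B_ack=0
After event 6: A_seq=0 A_ack=833 B_seq=833 B_ack=0
After event 7: A_seq=0 A_ack=999 B_seq=999 B_ack=0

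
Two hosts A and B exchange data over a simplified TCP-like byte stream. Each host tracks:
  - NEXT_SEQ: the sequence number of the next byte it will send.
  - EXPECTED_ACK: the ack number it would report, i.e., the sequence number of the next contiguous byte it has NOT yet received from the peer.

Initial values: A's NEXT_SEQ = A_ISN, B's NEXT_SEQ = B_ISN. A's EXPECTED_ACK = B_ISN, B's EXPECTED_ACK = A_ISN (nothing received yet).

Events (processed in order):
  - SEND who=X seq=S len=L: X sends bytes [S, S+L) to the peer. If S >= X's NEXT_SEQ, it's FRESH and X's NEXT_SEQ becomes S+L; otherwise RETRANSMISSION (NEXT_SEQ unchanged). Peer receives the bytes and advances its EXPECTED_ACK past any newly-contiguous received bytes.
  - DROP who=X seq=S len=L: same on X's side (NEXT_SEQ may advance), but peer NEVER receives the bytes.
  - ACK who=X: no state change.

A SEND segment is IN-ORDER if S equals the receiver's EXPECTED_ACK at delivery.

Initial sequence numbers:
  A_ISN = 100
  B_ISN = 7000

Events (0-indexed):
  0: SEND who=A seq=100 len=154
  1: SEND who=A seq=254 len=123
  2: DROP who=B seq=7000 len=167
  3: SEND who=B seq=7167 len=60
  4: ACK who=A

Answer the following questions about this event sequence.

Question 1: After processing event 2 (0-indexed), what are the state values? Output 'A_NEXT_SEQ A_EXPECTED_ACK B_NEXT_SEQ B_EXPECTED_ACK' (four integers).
After event 0: A_seq=254 A_ack=7000 B_seq=7000 B_ack=254
After event 1: A_seq=377 A_ack=7000 B_seq=7000 B_ack=377
After event 2: A_seq=377 A_ack=7000 B_seq=7167 B_ack=377

377 7000 7167 377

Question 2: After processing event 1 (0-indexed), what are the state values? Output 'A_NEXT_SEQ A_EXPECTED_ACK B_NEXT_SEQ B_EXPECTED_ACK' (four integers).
After event 0: A_seq=254 A_ack=7000 B_seq=7000 B_ack=254
After event 1: A_seq=377 A_ack=7000 B_seq=7000 B_ack=377

377 7000 7000 377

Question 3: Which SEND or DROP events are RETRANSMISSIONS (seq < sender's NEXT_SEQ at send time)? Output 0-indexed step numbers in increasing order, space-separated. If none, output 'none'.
Answer: none

Derivation:
Step 0: SEND seq=100 -> fresh
Step 1: SEND seq=254 -> fresh
Step 2: DROP seq=7000 -> fresh
Step 3: SEND seq=7167 -> fresh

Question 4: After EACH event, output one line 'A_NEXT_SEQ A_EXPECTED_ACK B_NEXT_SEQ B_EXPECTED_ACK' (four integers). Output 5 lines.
254 7000 7000 254
377 7000 7000 377
377 7000 7167 377
377 7000 7227 377
377 7000 7227 377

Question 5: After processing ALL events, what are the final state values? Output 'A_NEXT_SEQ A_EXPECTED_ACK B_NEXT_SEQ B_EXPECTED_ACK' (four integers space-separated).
After event 0: A_seq=254 A_ack=7000 B_seq=7000 B_ack=254
After event 1: A_seq=377 A_ack=7000 B_seq=7000 B_ack=377
After event 2: A_seq=377 A_ack=7000 B_seq=7167 B_ack=377
After event 3: A_seq=377 A_ack=7000 B_seq=7227 B_ack=377
After event 4: A_seq=377 A_ack=7000 B_seq=7227 B_ack=377

Answer: 377 7000 7227 377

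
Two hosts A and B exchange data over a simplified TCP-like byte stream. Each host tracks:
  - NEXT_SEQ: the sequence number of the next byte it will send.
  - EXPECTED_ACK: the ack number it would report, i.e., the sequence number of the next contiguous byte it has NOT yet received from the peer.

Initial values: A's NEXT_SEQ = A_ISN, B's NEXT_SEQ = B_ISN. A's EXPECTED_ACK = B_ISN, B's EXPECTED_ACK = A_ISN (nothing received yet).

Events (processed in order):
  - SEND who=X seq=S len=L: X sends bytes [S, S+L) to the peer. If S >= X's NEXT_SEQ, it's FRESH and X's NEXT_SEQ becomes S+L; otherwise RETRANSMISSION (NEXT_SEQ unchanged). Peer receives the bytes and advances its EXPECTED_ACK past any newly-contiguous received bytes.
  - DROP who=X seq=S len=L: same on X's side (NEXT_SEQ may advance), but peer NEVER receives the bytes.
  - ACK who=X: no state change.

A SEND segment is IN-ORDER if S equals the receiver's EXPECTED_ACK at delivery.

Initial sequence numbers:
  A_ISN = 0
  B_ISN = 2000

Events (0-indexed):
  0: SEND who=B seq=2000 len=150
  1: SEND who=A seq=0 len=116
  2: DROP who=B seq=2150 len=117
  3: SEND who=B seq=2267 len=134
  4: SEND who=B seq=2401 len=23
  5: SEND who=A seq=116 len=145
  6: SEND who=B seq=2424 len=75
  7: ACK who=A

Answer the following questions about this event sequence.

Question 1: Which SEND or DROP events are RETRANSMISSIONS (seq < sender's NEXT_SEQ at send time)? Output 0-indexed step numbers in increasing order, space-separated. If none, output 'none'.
Step 0: SEND seq=2000 -> fresh
Step 1: SEND seq=0 -> fresh
Step 2: DROP seq=2150 -> fresh
Step 3: SEND seq=2267 -> fresh
Step 4: SEND seq=2401 -> fresh
Step 5: SEND seq=116 -> fresh
Step 6: SEND seq=2424 -> fresh

Answer: none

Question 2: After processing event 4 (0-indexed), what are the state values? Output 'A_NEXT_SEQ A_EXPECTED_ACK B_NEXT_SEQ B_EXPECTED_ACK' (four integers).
After event 0: A_seq=0 A_ack=2150 B_seq=2150 B_ack=0
After event 1: A_seq=116 A_ack=2150 B_seq=2150 B_ack=116
After event 2: A_seq=116 A_ack=2150 B_seq=2267 B_ack=116
After event 3: A_seq=116 A_ack=2150 B_seq=2401 B_ack=116
After event 4: A_seq=116 A_ack=2150 B_seq=2424 B_ack=116

116 2150 2424 116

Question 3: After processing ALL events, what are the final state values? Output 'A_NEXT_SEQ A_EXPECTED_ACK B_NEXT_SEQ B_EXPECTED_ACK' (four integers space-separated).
Answer: 261 2150 2499 261

Derivation:
After event 0: A_seq=0 A_ack=2150 B_seq=2150 B_ack=0
After event 1: A_seq=116 A_ack=2150 B_seq=2150 B_ack=116
After event 2: A_seq=116 A_ack=2150 B_seq=2267 B_ack=116
After event 3: A_seq=116 A_ack=2150 B_seq=2401 B_ack=116
After event 4: A_seq=116 A_ack=2150 B_seq=2424 B_ack=116
After event 5: A_seq=261 A_ack=2150 B_seq=2424 B_ack=261
After event 6: A_seq=261 A_ack=2150 B_seq=2499 B_ack=261
After event 7: A_seq=261 A_ack=2150 B_seq=2499 B_ack=261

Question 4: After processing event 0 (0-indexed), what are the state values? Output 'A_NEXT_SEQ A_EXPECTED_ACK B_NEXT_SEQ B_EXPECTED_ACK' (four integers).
After event 0: A_seq=0 A_ack=2150 B_seq=2150 B_ack=0

0 2150 2150 0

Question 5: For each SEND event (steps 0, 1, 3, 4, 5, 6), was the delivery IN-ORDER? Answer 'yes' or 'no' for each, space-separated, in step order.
Answer: yes yes no no yes no

Derivation:
Step 0: SEND seq=2000 -> in-order
Step 1: SEND seq=0 -> in-order
Step 3: SEND seq=2267 -> out-of-order
Step 4: SEND seq=2401 -> out-of-order
Step 5: SEND seq=116 -> in-order
Step 6: SEND seq=2424 -> out-of-order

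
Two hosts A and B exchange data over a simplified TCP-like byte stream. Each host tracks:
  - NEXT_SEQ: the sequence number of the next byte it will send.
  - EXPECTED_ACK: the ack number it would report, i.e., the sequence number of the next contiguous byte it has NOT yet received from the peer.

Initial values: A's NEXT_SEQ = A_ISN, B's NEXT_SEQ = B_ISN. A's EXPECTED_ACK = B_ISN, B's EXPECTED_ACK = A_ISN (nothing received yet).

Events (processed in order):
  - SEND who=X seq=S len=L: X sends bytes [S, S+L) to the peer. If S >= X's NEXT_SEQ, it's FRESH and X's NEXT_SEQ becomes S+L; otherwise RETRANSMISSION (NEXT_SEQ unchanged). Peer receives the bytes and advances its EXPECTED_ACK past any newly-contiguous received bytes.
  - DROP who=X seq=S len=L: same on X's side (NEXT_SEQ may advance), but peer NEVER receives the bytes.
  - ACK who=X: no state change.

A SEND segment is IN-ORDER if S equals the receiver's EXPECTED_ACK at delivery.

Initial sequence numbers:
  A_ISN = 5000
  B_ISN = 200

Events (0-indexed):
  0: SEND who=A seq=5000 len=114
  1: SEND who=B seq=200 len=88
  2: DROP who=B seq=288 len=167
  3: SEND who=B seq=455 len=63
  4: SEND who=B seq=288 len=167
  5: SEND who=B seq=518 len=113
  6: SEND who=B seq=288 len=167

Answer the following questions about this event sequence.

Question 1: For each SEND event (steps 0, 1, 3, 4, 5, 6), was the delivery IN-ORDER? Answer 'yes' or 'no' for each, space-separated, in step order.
Answer: yes yes no yes yes no

Derivation:
Step 0: SEND seq=5000 -> in-order
Step 1: SEND seq=200 -> in-order
Step 3: SEND seq=455 -> out-of-order
Step 4: SEND seq=288 -> in-order
Step 5: SEND seq=518 -> in-order
Step 6: SEND seq=288 -> out-of-order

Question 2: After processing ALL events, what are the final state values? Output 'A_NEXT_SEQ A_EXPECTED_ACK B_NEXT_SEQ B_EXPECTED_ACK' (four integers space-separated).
Answer: 5114 631 631 5114

Derivation:
After event 0: A_seq=5114 A_ack=200 B_seq=200 B_ack=5114
After event 1: A_seq=5114 A_ack=288 B_seq=288 B_ack=5114
After event 2: A_seq=5114 A_ack=288 B_seq=455 B_ack=5114
After event 3: A_seq=5114 A_ack=288 B_seq=518 B_ack=5114
After event 4: A_seq=5114 A_ack=518 B_seq=518 B_ack=5114
After event 5: A_seq=5114 A_ack=631 B_seq=631 B_ack=5114
After event 6: A_seq=5114 A_ack=631 B_seq=631 B_ack=5114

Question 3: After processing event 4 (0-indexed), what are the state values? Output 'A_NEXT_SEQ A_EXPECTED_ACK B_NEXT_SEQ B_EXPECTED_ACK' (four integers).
After event 0: A_seq=5114 A_ack=200 B_seq=200 B_ack=5114
After event 1: A_seq=5114 A_ack=288 B_seq=288 B_ack=5114
After event 2: A_seq=5114 A_ack=288 B_seq=455 B_ack=5114
After event 3: A_seq=5114 A_ack=288 B_seq=518 B_ack=5114
After event 4: A_seq=5114 A_ack=518 B_seq=518 B_ack=5114

5114 518 518 5114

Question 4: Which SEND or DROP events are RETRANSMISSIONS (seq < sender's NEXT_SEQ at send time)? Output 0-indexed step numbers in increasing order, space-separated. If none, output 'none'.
Step 0: SEND seq=5000 -> fresh
Step 1: SEND seq=200 -> fresh
Step 2: DROP seq=288 -> fresh
Step 3: SEND seq=455 -> fresh
Step 4: SEND seq=288 -> retransmit
Step 5: SEND seq=518 -> fresh
Step 6: SEND seq=288 -> retransmit

Answer: 4 6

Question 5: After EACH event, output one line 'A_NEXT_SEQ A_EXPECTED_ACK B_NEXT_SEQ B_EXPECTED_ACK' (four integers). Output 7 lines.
5114 200 200 5114
5114 288 288 5114
5114 288 455 5114
5114 288 518 5114
5114 518 518 5114
5114 631 631 5114
5114 631 631 5114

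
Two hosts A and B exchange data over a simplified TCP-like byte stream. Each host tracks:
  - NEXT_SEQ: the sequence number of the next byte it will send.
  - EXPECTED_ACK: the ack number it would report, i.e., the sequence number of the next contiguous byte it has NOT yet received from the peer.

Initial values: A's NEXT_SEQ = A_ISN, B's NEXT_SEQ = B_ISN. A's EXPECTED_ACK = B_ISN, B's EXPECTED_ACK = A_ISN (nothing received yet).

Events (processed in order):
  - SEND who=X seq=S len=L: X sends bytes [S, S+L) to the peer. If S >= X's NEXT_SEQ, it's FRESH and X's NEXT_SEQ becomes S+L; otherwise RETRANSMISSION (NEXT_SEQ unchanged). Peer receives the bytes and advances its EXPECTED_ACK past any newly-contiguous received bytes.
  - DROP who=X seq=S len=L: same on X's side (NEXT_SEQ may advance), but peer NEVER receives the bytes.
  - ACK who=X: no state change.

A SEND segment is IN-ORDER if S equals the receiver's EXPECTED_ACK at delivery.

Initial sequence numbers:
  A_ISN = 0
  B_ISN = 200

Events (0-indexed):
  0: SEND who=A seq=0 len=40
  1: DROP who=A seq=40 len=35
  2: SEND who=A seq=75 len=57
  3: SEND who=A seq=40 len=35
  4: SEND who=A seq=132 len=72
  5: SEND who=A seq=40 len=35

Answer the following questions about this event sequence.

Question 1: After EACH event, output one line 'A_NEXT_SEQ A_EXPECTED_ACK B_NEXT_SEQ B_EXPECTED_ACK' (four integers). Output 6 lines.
40 200 200 40
75 200 200 40
132 200 200 40
132 200 200 132
204 200 200 204
204 200 200 204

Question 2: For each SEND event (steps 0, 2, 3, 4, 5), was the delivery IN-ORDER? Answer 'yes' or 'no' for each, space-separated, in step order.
Step 0: SEND seq=0 -> in-order
Step 2: SEND seq=75 -> out-of-order
Step 3: SEND seq=40 -> in-order
Step 4: SEND seq=132 -> in-order
Step 5: SEND seq=40 -> out-of-order

Answer: yes no yes yes no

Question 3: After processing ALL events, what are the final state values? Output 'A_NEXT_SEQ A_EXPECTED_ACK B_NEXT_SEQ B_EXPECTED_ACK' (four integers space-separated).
After event 0: A_seq=40 A_ack=200 B_seq=200 B_ack=40
After event 1: A_seq=75 A_ack=200 B_seq=200 B_ack=40
After event 2: A_seq=132 A_ack=200 B_seq=200 B_ack=40
After event 3: A_seq=132 A_ack=200 B_seq=200 B_ack=132
After event 4: A_seq=204 A_ack=200 B_seq=200 B_ack=204
After event 5: A_seq=204 A_ack=200 B_seq=200 B_ack=204

Answer: 204 200 200 204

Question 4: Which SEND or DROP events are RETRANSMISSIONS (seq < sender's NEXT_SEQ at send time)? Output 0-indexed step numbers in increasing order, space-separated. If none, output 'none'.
Answer: 3 5

Derivation:
Step 0: SEND seq=0 -> fresh
Step 1: DROP seq=40 -> fresh
Step 2: SEND seq=75 -> fresh
Step 3: SEND seq=40 -> retransmit
Step 4: SEND seq=132 -> fresh
Step 5: SEND seq=40 -> retransmit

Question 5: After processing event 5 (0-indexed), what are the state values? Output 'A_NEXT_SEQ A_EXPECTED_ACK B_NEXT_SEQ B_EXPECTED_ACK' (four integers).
After event 0: A_seq=40 A_ack=200 B_seq=200 B_ack=40
After event 1: A_seq=75 A_ack=200 B_seq=200 B_ack=40
After event 2: A_seq=132 A_ack=200 B_seq=200 B_ack=40
After event 3: A_seq=132 A_ack=200 B_seq=200 B_ack=132
After event 4: A_seq=204 A_ack=200 B_seq=200 B_ack=204
After event 5: A_seq=204 A_ack=200 B_seq=200 B_ack=204

204 200 200 204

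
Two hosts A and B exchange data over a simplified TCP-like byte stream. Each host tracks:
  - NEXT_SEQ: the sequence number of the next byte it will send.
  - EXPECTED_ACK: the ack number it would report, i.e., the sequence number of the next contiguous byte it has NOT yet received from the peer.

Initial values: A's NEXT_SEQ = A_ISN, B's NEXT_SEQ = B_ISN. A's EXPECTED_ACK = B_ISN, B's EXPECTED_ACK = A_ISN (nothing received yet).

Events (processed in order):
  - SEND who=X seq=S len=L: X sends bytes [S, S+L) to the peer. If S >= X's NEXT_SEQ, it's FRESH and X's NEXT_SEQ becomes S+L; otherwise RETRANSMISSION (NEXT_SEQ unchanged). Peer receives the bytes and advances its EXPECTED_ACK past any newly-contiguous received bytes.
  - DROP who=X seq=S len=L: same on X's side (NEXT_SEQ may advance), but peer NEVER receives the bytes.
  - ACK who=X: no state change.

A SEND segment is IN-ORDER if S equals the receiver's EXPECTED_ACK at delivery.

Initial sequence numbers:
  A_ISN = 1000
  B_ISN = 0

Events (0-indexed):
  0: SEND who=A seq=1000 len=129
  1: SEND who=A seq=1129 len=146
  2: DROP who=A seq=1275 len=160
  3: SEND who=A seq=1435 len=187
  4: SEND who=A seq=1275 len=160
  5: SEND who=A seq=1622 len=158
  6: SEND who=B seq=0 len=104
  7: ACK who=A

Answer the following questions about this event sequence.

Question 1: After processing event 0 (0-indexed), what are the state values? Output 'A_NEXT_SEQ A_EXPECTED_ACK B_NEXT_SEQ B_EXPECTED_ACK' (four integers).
After event 0: A_seq=1129 A_ack=0 B_seq=0 B_ack=1129

1129 0 0 1129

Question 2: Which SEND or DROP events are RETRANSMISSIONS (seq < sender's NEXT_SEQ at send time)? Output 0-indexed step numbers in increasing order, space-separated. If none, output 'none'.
Step 0: SEND seq=1000 -> fresh
Step 1: SEND seq=1129 -> fresh
Step 2: DROP seq=1275 -> fresh
Step 3: SEND seq=1435 -> fresh
Step 4: SEND seq=1275 -> retransmit
Step 5: SEND seq=1622 -> fresh
Step 6: SEND seq=0 -> fresh

Answer: 4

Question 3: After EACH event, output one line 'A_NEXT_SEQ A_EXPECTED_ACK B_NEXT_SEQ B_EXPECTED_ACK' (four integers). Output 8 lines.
1129 0 0 1129
1275 0 0 1275
1435 0 0 1275
1622 0 0 1275
1622 0 0 1622
1780 0 0 1780
1780 104 104 1780
1780 104 104 1780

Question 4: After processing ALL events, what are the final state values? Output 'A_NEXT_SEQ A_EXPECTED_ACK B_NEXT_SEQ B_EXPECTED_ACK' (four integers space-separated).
After event 0: A_seq=1129 A_ack=0 B_seq=0 B_ack=1129
After event 1: A_seq=1275 A_ack=0 B_seq=0 B_ack=1275
After event 2: A_seq=1435 A_ack=0 B_seq=0 B_ack=1275
After event 3: A_seq=1622 A_ack=0 B_seq=0 B_ack=1275
After event 4: A_seq=1622 A_ack=0 B_seq=0 B_ack=1622
After event 5: A_seq=1780 A_ack=0 B_seq=0 B_ack=1780
After event 6: A_seq=1780 A_ack=104 B_seq=104 B_ack=1780
After event 7: A_seq=1780 A_ack=104 B_seq=104 B_ack=1780

Answer: 1780 104 104 1780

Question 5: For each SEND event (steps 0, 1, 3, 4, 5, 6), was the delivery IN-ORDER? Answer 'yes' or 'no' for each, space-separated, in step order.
Step 0: SEND seq=1000 -> in-order
Step 1: SEND seq=1129 -> in-order
Step 3: SEND seq=1435 -> out-of-order
Step 4: SEND seq=1275 -> in-order
Step 5: SEND seq=1622 -> in-order
Step 6: SEND seq=0 -> in-order

Answer: yes yes no yes yes yes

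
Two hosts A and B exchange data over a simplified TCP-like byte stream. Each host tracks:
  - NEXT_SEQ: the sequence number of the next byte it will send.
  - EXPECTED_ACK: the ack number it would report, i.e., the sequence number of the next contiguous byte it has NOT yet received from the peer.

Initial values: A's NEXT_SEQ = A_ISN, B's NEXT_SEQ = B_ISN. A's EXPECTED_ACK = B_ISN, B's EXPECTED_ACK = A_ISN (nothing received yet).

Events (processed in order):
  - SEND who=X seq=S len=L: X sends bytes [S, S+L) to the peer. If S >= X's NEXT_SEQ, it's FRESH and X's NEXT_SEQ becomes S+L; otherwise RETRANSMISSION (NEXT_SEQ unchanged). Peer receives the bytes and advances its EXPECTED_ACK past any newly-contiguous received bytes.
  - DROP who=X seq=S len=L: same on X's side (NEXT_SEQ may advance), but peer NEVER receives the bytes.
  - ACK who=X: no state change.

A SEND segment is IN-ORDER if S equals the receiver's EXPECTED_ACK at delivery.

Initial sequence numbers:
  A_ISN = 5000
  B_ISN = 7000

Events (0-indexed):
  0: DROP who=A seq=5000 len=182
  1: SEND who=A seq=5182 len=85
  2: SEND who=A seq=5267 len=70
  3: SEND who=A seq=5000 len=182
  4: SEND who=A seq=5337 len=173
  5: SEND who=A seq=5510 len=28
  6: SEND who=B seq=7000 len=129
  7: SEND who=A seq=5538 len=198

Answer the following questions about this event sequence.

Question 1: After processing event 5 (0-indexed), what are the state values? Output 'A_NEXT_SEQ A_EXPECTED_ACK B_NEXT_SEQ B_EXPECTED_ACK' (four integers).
After event 0: A_seq=5182 A_ack=7000 B_seq=7000 B_ack=5000
After event 1: A_seq=5267 A_ack=7000 B_seq=7000 B_ack=5000
After event 2: A_seq=5337 A_ack=7000 B_seq=7000 B_ack=5000
After event 3: A_seq=5337 A_ack=7000 B_seq=7000 B_ack=5337
After event 4: A_seq=5510 A_ack=7000 B_seq=7000 B_ack=5510
After event 5: A_seq=5538 A_ack=7000 B_seq=7000 B_ack=5538

5538 7000 7000 5538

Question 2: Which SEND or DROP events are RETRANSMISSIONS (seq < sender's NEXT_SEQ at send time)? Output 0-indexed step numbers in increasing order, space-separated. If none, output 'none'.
Step 0: DROP seq=5000 -> fresh
Step 1: SEND seq=5182 -> fresh
Step 2: SEND seq=5267 -> fresh
Step 3: SEND seq=5000 -> retransmit
Step 4: SEND seq=5337 -> fresh
Step 5: SEND seq=5510 -> fresh
Step 6: SEND seq=7000 -> fresh
Step 7: SEND seq=5538 -> fresh

Answer: 3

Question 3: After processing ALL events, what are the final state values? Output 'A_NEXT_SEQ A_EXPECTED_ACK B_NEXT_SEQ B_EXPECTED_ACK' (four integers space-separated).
After event 0: A_seq=5182 A_ack=7000 B_seq=7000 B_ack=5000
After event 1: A_seq=5267 A_ack=7000 B_seq=7000 B_ack=5000
After event 2: A_seq=5337 A_ack=7000 B_seq=7000 B_ack=5000
After event 3: A_seq=5337 A_ack=7000 B_seq=7000 B_ack=5337
After event 4: A_seq=5510 A_ack=7000 B_seq=7000 B_ack=5510
After event 5: A_seq=5538 A_ack=7000 B_seq=7000 B_ack=5538
After event 6: A_seq=5538 A_ack=7129 B_seq=7129 B_ack=5538
After event 7: A_seq=5736 A_ack=7129 B_seq=7129 B_ack=5736

Answer: 5736 7129 7129 5736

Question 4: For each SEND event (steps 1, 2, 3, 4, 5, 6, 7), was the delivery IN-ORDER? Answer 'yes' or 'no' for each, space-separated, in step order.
Answer: no no yes yes yes yes yes

Derivation:
Step 1: SEND seq=5182 -> out-of-order
Step 2: SEND seq=5267 -> out-of-order
Step 3: SEND seq=5000 -> in-order
Step 4: SEND seq=5337 -> in-order
Step 5: SEND seq=5510 -> in-order
Step 6: SEND seq=7000 -> in-order
Step 7: SEND seq=5538 -> in-order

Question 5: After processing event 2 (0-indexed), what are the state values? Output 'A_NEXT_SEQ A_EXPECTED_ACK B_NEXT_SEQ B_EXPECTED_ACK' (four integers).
After event 0: A_seq=5182 A_ack=7000 B_seq=7000 B_ack=5000
After event 1: A_seq=5267 A_ack=7000 B_seq=7000 B_ack=5000
After event 2: A_seq=5337 A_ack=7000 B_seq=7000 B_ack=5000

5337 7000 7000 5000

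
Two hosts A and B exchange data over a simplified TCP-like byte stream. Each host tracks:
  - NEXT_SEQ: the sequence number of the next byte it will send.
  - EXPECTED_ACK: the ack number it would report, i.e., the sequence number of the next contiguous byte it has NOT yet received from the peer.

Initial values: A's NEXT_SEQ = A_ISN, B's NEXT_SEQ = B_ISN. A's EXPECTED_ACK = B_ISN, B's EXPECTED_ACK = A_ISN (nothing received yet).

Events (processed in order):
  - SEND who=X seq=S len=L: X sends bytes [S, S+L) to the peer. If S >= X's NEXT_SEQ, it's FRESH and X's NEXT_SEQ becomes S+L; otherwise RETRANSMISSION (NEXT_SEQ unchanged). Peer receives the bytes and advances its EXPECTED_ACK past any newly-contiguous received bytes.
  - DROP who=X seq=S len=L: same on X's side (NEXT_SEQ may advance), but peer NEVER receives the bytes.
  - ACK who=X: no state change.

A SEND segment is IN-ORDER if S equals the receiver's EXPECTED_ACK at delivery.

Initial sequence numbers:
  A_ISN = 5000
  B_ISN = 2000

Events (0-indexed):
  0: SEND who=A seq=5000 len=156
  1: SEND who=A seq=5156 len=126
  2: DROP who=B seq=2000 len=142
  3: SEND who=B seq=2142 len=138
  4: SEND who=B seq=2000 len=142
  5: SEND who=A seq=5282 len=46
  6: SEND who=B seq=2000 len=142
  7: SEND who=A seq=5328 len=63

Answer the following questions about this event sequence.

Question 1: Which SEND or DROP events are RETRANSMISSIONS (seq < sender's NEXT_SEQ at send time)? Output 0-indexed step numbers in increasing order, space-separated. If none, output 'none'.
Step 0: SEND seq=5000 -> fresh
Step 1: SEND seq=5156 -> fresh
Step 2: DROP seq=2000 -> fresh
Step 3: SEND seq=2142 -> fresh
Step 4: SEND seq=2000 -> retransmit
Step 5: SEND seq=5282 -> fresh
Step 6: SEND seq=2000 -> retransmit
Step 7: SEND seq=5328 -> fresh

Answer: 4 6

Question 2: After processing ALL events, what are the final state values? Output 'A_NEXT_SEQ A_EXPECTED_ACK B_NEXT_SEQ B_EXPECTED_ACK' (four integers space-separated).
After event 0: A_seq=5156 A_ack=2000 B_seq=2000 B_ack=5156
After event 1: A_seq=5282 A_ack=2000 B_seq=2000 B_ack=5282
After event 2: A_seq=5282 A_ack=2000 B_seq=2142 B_ack=5282
After event 3: A_seq=5282 A_ack=2000 B_seq=2280 B_ack=5282
After event 4: A_seq=5282 A_ack=2280 B_seq=2280 B_ack=5282
After event 5: A_seq=5328 A_ack=2280 B_seq=2280 B_ack=5328
After event 6: A_seq=5328 A_ack=2280 B_seq=2280 B_ack=5328
After event 7: A_seq=5391 A_ack=2280 B_seq=2280 B_ack=5391

Answer: 5391 2280 2280 5391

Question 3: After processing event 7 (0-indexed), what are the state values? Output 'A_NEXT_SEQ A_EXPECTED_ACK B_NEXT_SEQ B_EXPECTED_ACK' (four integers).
After event 0: A_seq=5156 A_ack=2000 B_seq=2000 B_ack=5156
After event 1: A_seq=5282 A_ack=2000 B_seq=2000 B_ack=5282
After event 2: A_seq=5282 A_ack=2000 B_seq=2142 B_ack=5282
After event 3: A_seq=5282 A_ack=2000 B_seq=2280 B_ack=5282
After event 4: A_seq=5282 A_ack=2280 B_seq=2280 B_ack=5282
After event 5: A_seq=5328 A_ack=2280 B_seq=2280 B_ack=5328
After event 6: A_seq=5328 A_ack=2280 B_seq=2280 B_ack=5328
After event 7: A_seq=5391 A_ack=2280 B_seq=2280 B_ack=5391

5391 2280 2280 5391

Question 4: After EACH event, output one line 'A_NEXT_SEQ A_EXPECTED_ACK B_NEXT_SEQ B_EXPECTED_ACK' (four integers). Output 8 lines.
5156 2000 2000 5156
5282 2000 2000 5282
5282 2000 2142 5282
5282 2000 2280 5282
5282 2280 2280 5282
5328 2280 2280 5328
5328 2280 2280 5328
5391 2280 2280 5391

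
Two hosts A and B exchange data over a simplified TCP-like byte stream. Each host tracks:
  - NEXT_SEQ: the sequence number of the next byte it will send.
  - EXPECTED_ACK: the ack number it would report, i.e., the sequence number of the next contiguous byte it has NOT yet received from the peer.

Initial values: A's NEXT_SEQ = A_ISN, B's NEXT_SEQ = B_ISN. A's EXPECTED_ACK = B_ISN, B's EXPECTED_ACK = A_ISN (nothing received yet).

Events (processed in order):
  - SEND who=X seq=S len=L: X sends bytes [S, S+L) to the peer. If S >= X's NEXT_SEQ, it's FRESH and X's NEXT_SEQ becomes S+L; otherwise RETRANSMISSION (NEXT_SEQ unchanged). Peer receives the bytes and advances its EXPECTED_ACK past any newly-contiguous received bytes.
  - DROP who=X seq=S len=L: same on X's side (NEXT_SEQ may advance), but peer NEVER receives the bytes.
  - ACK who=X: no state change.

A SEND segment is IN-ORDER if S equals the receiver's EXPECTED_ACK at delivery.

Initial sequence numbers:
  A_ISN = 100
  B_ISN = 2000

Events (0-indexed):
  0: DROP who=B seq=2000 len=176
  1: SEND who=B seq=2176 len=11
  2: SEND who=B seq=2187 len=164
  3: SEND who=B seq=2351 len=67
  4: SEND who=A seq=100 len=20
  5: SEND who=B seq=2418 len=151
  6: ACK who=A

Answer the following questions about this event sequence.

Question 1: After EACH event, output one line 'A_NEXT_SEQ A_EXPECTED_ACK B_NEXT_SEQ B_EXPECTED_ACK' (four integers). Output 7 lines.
100 2000 2176 100
100 2000 2187 100
100 2000 2351 100
100 2000 2418 100
120 2000 2418 120
120 2000 2569 120
120 2000 2569 120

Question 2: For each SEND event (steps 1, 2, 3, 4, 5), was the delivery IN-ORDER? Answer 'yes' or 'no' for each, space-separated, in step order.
Step 1: SEND seq=2176 -> out-of-order
Step 2: SEND seq=2187 -> out-of-order
Step 3: SEND seq=2351 -> out-of-order
Step 4: SEND seq=100 -> in-order
Step 5: SEND seq=2418 -> out-of-order

Answer: no no no yes no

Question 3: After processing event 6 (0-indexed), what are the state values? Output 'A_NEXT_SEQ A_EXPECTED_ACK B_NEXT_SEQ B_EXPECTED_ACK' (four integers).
After event 0: A_seq=100 A_ack=2000 B_seq=2176 B_ack=100
After event 1: A_seq=100 A_ack=2000 B_seq=2187 B_ack=100
After event 2: A_seq=100 A_ack=2000 B_seq=2351 B_ack=100
After event 3: A_seq=100 A_ack=2000 B_seq=2418 B_ack=100
After event 4: A_seq=120 A_ack=2000 B_seq=2418 B_ack=120
After event 5: A_seq=120 A_ack=2000 B_seq=2569 B_ack=120
After event 6: A_seq=120 A_ack=2000 B_seq=2569 B_ack=120

120 2000 2569 120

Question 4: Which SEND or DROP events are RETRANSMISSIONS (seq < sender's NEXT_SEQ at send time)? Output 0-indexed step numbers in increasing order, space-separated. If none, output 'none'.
Answer: none

Derivation:
Step 0: DROP seq=2000 -> fresh
Step 1: SEND seq=2176 -> fresh
Step 2: SEND seq=2187 -> fresh
Step 3: SEND seq=2351 -> fresh
Step 4: SEND seq=100 -> fresh
Step 5: SEND seq=2418 -> fresh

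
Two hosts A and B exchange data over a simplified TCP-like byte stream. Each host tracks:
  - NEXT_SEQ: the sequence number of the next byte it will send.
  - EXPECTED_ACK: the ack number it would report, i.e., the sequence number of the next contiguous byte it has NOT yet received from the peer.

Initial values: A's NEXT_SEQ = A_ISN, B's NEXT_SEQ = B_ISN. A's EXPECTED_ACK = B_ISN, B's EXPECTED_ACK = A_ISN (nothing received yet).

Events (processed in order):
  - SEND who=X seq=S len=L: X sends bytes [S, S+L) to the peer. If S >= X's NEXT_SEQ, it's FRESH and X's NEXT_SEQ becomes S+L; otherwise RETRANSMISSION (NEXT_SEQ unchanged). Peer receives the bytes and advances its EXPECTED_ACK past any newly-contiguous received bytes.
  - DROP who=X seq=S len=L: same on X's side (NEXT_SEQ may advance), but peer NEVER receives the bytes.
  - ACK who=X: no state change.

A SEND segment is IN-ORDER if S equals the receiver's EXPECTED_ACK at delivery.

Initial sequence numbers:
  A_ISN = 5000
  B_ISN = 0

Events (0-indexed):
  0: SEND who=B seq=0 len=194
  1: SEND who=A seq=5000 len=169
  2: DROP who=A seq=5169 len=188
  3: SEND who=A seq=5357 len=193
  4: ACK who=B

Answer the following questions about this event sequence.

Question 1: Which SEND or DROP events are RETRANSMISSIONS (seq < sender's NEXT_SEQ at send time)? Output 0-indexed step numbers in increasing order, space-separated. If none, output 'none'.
Step 0: SEND seq=0 -> fresh
Step 1: SEND seq=5000 -> fresh
Step 2: DROP seq=5169 -> fresh
Step 3: SEND seq=5357 -> fresh

Answer: none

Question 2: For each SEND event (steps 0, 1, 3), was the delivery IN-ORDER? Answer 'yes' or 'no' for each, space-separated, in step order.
Answer: yes yes no

Derivation:
Step 0: SEND seq=0 -> in-order
Step 1: SEND seq=5000 -> in-order
Step 3: SEND seq=5357 -> out-of-order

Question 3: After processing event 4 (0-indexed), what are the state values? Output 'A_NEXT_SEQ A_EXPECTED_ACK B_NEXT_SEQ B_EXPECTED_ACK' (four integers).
After event 0: A_seq=5000 A_ack=194 B_seq=194 B_ack=5000
After event 1: A_seq=5169 A_ack=194 B_seq=194 B_ack=5169
After event 2: A_seq=5357 A_ack=194 B_seq=194 B_ack=5169
After event 3: A_seq=5550 A_ack=194 B_seq=194 B_ack=5169
After event 4: A_seq=5550 A_ack=194 B_seq=194 B_ack=5169

5550 194 194 5169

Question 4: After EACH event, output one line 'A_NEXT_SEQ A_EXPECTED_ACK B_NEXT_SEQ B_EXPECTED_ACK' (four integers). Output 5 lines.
5000 194 194 5000
5169 194 194 5169
5357 194 194 5169
5550 194 194 5169
5550 194 194 5169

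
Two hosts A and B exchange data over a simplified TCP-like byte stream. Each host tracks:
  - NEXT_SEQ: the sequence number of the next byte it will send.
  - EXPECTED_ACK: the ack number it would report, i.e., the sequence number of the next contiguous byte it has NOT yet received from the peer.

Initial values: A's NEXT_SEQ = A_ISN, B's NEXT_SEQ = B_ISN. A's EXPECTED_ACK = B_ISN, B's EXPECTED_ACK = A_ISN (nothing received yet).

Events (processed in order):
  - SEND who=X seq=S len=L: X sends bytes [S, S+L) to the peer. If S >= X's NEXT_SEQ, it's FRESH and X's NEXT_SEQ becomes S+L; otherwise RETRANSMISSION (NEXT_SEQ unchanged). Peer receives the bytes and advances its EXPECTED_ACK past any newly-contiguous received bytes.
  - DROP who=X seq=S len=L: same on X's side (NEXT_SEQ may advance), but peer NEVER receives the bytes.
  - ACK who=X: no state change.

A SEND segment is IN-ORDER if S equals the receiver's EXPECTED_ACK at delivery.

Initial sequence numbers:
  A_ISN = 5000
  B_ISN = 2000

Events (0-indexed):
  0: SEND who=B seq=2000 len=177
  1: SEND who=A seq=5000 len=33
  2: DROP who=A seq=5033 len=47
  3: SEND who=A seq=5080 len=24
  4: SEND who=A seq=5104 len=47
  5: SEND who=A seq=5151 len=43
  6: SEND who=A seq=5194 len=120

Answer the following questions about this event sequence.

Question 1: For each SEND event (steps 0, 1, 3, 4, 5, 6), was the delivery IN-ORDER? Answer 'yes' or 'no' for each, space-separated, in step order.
Step 0: SEND seq=2000 -> in-order
Step 1: SEND seq=5000 -> in-order
Step 3: SEND seq=5080 -> out-of-order
Step 4: SEND seq=5104 -> out-of-order
Step 5: SEND seq=5151 -> out-of-order
Step 6: SEND seq=5194 -> out-of-order

Answer: yes yes no no no no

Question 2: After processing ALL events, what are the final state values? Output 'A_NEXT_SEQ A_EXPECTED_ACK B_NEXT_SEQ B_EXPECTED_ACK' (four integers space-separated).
Answer: 5314 2177 2177 5033

Derivation:
After event 0: A_seq=5000 A_ack=2177 B_seq=2177 B_ack=5000
After event 1: A_seq=5033 A_ack=2177 B_seq=2177 B_ack=5033
After event 2: A_seq=5080 A_ack=2177 B_seq=2177 B_ack=5033
After event 3: A_seq=5104 A_ack=2177 B_seq=2177 B_ack=5033
After event 4: A_seq=5151 A_ack=2177 B_seq=2177 B_ack=5033
After event 5: A_seq=5194 A_ack=2177 B_seq=2177 B_ack=5033
After event 6: A_seq=5314 A_ack=2177 B_seq=2177 B_ack=5033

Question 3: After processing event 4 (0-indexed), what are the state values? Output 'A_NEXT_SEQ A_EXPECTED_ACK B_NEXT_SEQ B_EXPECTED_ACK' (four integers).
After event 0: A_seq=5000 A_ack=2177 B_seq=2177 B_ack=5000
After event 1: A_seq=5033 A_ack=2177 B_seq=2177 B_ack=5033
After event 2: A_seq=5080 A_ack=2177 B_seq=2177 B_ack=5033
After event 3: A_seq=5104 A_ack=2177 B_seq=2177 B_ack=5033
After event 4: A_seq=5151 A_ack=2177 B_seq=2177 B_ack=5033

5151 2177 2177 5033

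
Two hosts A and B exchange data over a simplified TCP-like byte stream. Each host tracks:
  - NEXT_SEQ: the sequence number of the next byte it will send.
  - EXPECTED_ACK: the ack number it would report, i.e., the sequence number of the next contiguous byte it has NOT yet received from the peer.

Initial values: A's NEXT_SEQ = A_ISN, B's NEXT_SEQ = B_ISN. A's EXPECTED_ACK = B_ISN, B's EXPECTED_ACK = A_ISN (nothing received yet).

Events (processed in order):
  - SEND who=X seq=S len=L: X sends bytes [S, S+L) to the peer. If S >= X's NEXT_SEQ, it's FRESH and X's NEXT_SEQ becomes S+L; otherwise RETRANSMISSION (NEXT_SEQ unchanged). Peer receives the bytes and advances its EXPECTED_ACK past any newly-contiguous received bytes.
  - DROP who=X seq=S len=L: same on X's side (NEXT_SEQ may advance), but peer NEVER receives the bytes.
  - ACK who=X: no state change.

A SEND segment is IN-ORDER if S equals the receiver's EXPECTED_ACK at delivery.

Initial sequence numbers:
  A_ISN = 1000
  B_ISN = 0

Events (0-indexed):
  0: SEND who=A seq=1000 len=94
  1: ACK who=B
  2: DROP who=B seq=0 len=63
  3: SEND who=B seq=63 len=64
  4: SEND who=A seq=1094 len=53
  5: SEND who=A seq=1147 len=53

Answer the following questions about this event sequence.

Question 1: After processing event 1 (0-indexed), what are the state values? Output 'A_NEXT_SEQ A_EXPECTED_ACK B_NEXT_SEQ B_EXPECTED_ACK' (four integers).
After event 0: A_seq=1094 A_ack=0 B_seq=0 B_ack=1094
After event 1: A_seq=1094 A_ack=0 B_seq=0 B_ack=1094

1094 0 0 1094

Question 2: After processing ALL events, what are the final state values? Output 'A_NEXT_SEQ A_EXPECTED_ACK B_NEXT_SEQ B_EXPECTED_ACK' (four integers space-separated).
After event 0: A_seq=1094 A_ack=0 B_seq=0 B_ack=1094
After event 1: A_seq=1094 A_ack=0 B_seq=0 B_ack=1094
After event 2: A_seq=1094 A_ack=0 B_seq=63 B_ack=1094
After event 3: A_seq=1094 A_ack=0 B_seq=127 B_ack=1094
After event 4: A_seq=1147 A_ack=0 B_seq=127 B_ack=1147
After event 5: A_seq=1200 A_ack=0 B_seq=127 B_ack=1200

Answer: 1200 0 127 1200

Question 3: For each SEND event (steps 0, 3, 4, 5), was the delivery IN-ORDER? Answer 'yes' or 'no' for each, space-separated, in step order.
Answer: yes no yes yes

Derivation:
Step 0: SEND seq=1000 -> in-order
Step 3: SEND seq=63 -> out-of-order
Step 4: SEND seq=1094 -> in-order
Step 5: SEND seq=1147 -> in-order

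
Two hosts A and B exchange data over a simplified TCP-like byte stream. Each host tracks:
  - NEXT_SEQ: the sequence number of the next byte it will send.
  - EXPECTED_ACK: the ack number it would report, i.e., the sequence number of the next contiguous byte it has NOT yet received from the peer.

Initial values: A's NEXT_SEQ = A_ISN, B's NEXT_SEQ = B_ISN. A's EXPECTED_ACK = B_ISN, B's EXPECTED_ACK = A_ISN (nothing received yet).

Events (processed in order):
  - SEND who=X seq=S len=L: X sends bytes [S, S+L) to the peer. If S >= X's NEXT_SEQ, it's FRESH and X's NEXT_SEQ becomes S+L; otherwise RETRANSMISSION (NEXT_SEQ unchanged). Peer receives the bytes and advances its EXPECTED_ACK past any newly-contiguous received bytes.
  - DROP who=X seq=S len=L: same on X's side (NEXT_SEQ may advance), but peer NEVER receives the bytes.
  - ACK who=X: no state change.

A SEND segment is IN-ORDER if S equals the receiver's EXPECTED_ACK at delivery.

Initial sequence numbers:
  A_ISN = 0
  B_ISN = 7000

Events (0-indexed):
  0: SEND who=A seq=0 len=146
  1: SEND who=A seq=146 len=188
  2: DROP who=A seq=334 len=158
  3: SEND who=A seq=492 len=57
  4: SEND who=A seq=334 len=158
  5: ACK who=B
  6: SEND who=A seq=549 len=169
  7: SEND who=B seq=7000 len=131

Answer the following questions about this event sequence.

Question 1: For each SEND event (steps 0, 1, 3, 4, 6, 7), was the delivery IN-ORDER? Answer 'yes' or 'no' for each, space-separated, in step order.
Answer: yes yes no yes yes yes

Derivation:
Step 0: SEND seq=0 -> in-order
Step 1: SEND seq=146 -> in-order
Step 3: SEND seq=492 -> out-of-order
Step 4: SEND seq=334 -> in-order
Step 6: SEND seq=549 -> in-order
Step 7: SEND seq=7000 -> in-order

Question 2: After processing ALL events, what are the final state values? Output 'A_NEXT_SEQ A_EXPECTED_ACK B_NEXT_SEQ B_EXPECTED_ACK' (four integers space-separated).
Answer: 718 7131 7131 718

Derivation:
After event 0: A_seq=146 A_ack=7000 B_seq=7000 B_ack=146
After event 1: A_seq=334 A_ack=7000 B_seq=7000 B_ack=334
After event 2: A_seq=492 A_ack=7000 B_seq=7000 B_ack=334
After event 3: A_seq=549 A_ack=7000 B_seq=7000 B_ack=334
After event 4: A_seq=549 A_ack=7000 B_seq=7000 B_ack=549
After event 5: A_seq=549 A_ack=7000 B_seq=7000 B_ack=549
After event 6: A_seq=718 A_ack=7000 B_seq=7000 B_ack=718
After event 7: A_seq=718 A_ack=7131 B_seq=7131 B_ack=718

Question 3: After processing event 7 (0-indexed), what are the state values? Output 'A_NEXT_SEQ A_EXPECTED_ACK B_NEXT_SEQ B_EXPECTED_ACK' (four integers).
After event 0: A_seq=146 A_ack=7000 B_seq=7000 B_ack=146
After event 1: A_seq=334 A_ack=7000 B_seq=7000 B_ack=334
After event 2: A_seq=492 A_ack=7000 B_seq=7000 B_ack=334
After event 3: A_seq=549 A_ack=7000 B_seq=7000 B_ack=334
After event 4: A_seq=549 A_ack=7000 B_seq=7000 B_ack=549
After event 5: A_seq=549 A_ack=7000 B_seq=7000 B_ack=549
After event 6: A_seq=718 A_ack=7000 B_seq=7000 B_ack=718
After event 7: A_seq=718 A_ack=7131 B_seq=7131 B_ack=718

718 7131 7131 718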